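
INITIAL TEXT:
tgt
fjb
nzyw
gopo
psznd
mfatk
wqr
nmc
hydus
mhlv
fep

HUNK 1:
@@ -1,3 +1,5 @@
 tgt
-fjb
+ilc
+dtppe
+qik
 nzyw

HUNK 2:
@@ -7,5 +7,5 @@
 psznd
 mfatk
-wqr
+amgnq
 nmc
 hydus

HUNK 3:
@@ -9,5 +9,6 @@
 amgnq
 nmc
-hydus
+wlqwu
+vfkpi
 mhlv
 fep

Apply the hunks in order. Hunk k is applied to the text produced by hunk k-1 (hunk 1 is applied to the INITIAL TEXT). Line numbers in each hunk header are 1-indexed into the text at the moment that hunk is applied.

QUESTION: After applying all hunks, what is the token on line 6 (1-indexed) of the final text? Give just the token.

Hunk 1: at line 1 remove [fjb] add [ilc,dtppe,qik] -> 13 lines: tgt ilc dtppe qik nzyw gopo psznd mfatk wqr nmc hydus mhlv fep
Hunk 2: at line 7 remove [wqr] add [amgnq] -> 13 lines: tgt ilc dtppe qik nzyw gopo psznd mfatk amgnq nmc hydus mhlv fep
Hunk 3: at line 9 remove [hydus] add [wlqwu,vfkpi] -> 14 lines: tgt ilc dtppe qik nzyw gopo psznd mfatk amgnq nmc wlqwu vfkpi mhlv fep
Final line 6: gopo

Answer: gopo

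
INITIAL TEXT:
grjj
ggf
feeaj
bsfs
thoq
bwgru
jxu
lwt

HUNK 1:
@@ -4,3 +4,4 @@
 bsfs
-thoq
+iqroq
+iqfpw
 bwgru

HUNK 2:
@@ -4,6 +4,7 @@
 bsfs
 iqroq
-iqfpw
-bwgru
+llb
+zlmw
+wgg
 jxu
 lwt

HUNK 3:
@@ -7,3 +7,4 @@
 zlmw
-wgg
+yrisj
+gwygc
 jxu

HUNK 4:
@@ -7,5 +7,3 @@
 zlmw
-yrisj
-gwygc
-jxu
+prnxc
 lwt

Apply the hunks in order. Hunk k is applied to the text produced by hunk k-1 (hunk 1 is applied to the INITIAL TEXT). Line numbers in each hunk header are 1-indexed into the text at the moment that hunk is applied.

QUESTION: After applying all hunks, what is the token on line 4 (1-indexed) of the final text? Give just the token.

Hunk 1: at line 4 remove [thoq] add [iqroq,iqfpw] -> 9 lines: grjj ggf feeaj bsfs iqroq iqfpw bwgru jxu lwt
Hunk 2: at line 4 remove [iqfpw,bwgru] add [llb,zlmw,wgg] -> 10 lines: grjj ggf feeaj bsfs iqroq llb zlmw wgg jxu lwt
Hunk 3: at line 7 remove [wgg] add [yrisj,gwygc] -> 11 lines: grjj ggf feeaj bsfs iqroq llb zlmw yrisj gwygc jxu lwt
Hunk 4: at line 7 remove [yrisj,gwygc,jxu] add [prnxc] -> 9 lines: grjj ggf feeaj bsfs iqroq llb zlmw prnxc lwt
Final line 4: bsfs

Answer: bsfs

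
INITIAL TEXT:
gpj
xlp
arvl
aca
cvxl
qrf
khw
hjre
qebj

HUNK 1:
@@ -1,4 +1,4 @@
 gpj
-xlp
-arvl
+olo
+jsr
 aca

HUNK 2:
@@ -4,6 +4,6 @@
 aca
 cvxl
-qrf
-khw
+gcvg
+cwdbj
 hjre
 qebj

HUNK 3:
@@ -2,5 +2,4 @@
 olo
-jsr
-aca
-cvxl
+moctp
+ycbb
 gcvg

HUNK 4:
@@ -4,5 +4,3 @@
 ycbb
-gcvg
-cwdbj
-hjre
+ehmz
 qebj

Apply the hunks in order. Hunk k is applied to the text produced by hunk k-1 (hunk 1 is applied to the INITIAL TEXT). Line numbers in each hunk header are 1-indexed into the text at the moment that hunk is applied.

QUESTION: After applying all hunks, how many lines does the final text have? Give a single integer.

Hunk 1: at line 1 remove [xlp,arvl] add [olo,jsr] -> 9 lines: gpj olo jsr aca cvxl qrf khw hjre qebj
Hunk 2: at line 4 remove [qrf,khw] add [gcvg,cwdbj] -> 9 lines: gpj olo jsr aca cvxl gcvg cwdbj hjre qebj
Hunk 3: at line 2 remove [jsr,aca,cvxl] add [moctp,ycbb] -> 8 lines: gpj olo moctp ycbb gcvg cwdbj hjre qebj
Hunk 4: at line 4 remove [gcvg,cwdbj,hjre] add [ehmz] -> 6 lines: gpj olo moctp ycbb ehmz qebj
Final line count: 6

Answer: 6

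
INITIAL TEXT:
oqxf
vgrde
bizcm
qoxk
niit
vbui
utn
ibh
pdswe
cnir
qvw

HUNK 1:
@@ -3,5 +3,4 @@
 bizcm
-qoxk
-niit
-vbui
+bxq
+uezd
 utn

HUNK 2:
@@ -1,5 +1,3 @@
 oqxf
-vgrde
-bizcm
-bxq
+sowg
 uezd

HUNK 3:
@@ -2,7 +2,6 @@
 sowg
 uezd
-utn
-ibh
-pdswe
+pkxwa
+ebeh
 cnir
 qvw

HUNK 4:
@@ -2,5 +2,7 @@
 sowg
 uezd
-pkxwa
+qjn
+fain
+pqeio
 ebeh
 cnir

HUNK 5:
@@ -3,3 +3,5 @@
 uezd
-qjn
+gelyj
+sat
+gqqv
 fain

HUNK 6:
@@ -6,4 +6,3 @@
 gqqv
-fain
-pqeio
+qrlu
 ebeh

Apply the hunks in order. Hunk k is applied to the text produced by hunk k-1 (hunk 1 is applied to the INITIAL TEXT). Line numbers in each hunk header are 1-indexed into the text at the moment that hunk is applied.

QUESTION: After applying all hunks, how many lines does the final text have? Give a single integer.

Answer: 10

Derivation:
Hunk 1: at line 3 remove [qoxk,niit,vbui] add [bxq,uezd] -> 10 lines: oqxf vgrde bizcm bxq uezd utn ibh pdswe cnir qvw
Hunk 2: at line 1 remove [vgrde,bizcm,bxq] add [sowg] -> 8 lines: oqxf sowg uezd utn ibh pdswe cnir qvw
Hunk 3: at line 2 remove [utn,ibh,pdswe] add [pkxwa,ebeh] -> 7 lines: oqxf sowg uezd pkxwa ebeh cnir qvw
Hunk 4: at line 2 remove [pkxwa] add [qjn,fain,pqeio] -> 9 lines: oqxf sowg uezd qjn fain pqeio ebeh cnir qvw
Hunk 5: at line 3 remove [qjn] add [gelyj,sat,gqqv] -> 11 lines: oqxf sowg uezd gelyj sat gqqv fain pqeio ebeh cnir qvw
Hunk 6: at line 6 remove [fain,pqeio] add [qrlu] -> 10 lines: oqxf sowg uezd gelyj sat gqqv qrlu ebeh cnir qvw
Final line count: 10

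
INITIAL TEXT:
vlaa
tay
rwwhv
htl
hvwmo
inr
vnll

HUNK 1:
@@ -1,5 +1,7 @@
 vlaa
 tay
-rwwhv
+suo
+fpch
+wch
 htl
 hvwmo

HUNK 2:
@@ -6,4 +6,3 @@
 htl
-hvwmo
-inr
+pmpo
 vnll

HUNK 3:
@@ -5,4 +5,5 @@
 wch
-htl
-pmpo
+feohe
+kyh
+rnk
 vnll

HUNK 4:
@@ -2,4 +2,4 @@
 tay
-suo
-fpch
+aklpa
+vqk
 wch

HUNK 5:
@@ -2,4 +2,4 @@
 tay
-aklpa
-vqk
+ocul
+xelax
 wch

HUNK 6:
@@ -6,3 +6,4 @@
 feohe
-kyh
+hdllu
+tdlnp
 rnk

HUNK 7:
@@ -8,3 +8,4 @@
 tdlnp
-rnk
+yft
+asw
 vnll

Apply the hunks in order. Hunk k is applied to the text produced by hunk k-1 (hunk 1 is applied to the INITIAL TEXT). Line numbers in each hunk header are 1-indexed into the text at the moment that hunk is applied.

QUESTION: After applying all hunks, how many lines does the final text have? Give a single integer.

Hunk 1: at line 1 remove [rwwhv] add [suo,fpch,wch] -> 9 lines: vlaa tay suo fpch wch htl hvwmo inr vnll
Hunk 2: at line 6 remove [hvwmo,inr] add [pmpo] -> 8 lines: vlaa tay suo fpch wch htl pmpo vnll
Hunk 3: at line 5 remove [htl,pmpo] add [feohe,kyh,rnk] -> 9 lines: vlaa tay suo fpch wch feohe kyh rnk vnll
Hunk 4: at line 2 remove [suo,fpch] add [aklpa,vqk] -> 9 lines: vlaa tay aklpa vqk wch feohe kyh rnk vnll
Hunk 5: at line 2 remove [aklpa,vqk] add [ocul,xelax] -> 9 lines: vlaa tay ocul xelax wch feohe kyh rnk vnll
Hunk 6: at line 6 remove [kyh] add [hdllu,tdlnp] -> 10 lines: vlaa tay ocul xelax wch feohe hdllu tdlnp rnk vnll
Hunk 7: at line 8 remove [rnk] add [yft,asw] -> 11 lines: vlaa tay ocul xelax wch feohe hdllu tdlnp yft asw vnll
Final line count: 11

Answer: 11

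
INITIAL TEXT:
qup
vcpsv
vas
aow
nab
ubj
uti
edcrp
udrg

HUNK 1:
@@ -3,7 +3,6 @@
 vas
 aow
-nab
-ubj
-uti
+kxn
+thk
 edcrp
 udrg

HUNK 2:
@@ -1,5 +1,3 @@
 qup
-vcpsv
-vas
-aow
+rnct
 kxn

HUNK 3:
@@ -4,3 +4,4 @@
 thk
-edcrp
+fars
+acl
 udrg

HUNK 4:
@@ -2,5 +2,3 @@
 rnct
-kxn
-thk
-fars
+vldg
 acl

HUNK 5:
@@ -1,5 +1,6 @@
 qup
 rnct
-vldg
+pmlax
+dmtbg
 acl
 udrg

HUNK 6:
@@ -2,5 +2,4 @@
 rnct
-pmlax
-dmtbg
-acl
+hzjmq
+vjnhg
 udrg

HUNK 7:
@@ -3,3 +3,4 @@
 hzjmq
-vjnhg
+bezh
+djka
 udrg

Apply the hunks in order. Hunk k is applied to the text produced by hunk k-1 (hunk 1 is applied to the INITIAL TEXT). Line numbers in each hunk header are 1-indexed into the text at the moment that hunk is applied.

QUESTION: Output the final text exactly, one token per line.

Hunk 1: at line 3 remove [nab,ubj,uti] add [kxn,thk] -> 8 lines: qup vcpsv vas aow kxn thk edcrp udrg
Hunk 2: at line 1 remove [vcpsv,vas,aow] add [rnct] -> 6 lines: qup rnct kxn thk edcrp udrg
Hunk 3: at line 4 remove [edcrp] add [fars,acl] -> 7 lines: qup rnct kxn thk fars acl udrg
Hunk 4: at line 2 remove [kxn,thk,fars] add [vldg] -> 5 lines: qup rnct vldg acl udrg
Hunk 5: at line 1 remove [vldg] add [pmlax,dmtbg] -> 6 lines: qup rnct pmlax dmtbg acl udrg
Hunk 6: at line 2 remove [pmlax,dmtbg,acl] add [hzjmq,vjnhg] -> 5 lines: qup rnct hzjmq vjnhg udrg
Hunk 7: at line 3 remove [vjnhg] add [bezh,djka] -> 6 lines: qup rnct hzjmq bezh djka udrg

Answer: qup
rnct
hzjmq
bezh
djka
udrg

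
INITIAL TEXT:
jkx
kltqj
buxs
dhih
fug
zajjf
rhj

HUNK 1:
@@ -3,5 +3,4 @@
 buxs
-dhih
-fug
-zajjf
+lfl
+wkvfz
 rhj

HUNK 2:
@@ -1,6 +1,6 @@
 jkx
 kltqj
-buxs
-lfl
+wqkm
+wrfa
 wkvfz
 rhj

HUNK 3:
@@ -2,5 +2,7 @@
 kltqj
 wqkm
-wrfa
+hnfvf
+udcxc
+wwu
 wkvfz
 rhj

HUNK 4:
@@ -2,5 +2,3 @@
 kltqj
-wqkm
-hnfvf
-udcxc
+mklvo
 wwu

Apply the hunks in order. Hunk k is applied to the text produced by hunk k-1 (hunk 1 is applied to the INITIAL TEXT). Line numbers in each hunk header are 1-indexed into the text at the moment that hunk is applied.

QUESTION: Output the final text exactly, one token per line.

Answer: jkx
kltqj
mklvo
wwu
wkvfz
rhj

Derivation:
Hunk 1: at line 3 remove [dhih,fug,zajjf] add [lfl,wkvfz] -> 6 lines: jkx kltqj buxs lfl wkvfz rhj
Hunk 2: at line 1 remove [buxs,lfl] add [wqkm,wrfa] -> 6 lines: jkx kltqj wqkm wrfa wkvfz rhj
Hunk 3: at line 2 remove [wrfa] add [hnfvf,udcxc,wwu] -> 8 lines: jkx kltqj wqkm hnfvf udcxc wwu wkvfz rhj
Hunk 4: at line 2 remove [wqkm,hnfvf,udcxc] add [mklvo] -> 6 lines: jkx kltqj mklvo wwu wkvfz rhj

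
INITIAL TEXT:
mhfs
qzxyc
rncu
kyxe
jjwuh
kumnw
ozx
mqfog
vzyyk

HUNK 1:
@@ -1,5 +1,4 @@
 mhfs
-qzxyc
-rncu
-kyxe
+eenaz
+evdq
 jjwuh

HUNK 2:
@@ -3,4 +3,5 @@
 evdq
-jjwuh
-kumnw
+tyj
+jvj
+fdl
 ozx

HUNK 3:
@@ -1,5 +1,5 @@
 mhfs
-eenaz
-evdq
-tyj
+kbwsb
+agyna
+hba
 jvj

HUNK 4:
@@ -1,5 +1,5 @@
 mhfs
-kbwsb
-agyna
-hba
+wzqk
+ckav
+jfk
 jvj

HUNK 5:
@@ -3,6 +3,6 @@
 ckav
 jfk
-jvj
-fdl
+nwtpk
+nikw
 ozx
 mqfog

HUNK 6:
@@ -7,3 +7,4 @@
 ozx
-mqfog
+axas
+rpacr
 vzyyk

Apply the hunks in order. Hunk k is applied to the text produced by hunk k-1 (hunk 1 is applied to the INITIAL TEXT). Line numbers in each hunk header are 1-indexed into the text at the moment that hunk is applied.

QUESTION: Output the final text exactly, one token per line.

Answer: mhfs
wzqk
ckav
jfk
nwtpk
nikw
ozx
axas
rpacr
vzyyk

Derivation:
Hunk 1: at line 1 remove [qzxyc,rncu,kyxe] add [eenaz,evdq] -> 8 lines: mhfs eenaz evdq jjwuh kumnw ozx mqfog vzyyk
Hunk 2: at line 3 remove [jjwuh,kumnw] add [tyj,jvj,fdl] -> 9 lines: mhfs eenaz evdq tyj jvj fdl ozx mqfog vzyyk
Hunk 3: at line 1 remove [eenaz,evdq,tyj] add [kbwsb,agyna,hba] -> 9 lines: mhfs kbwsb agyna hba jvj fdl ozx mqfog vzyyk
Hunk 4: at line 1 remove [kbwsb,agyna,hba] add [wzqk,ckav,jfk] -> 9 lines: mhfs wzqk ckav jfk jvj fdl ozx mqfog vzyyk
Hunk 5: at line 3 remove [jvj,fdl] add [nwtpk,nikw] -> 9 lines: mhfs wzqk ckav jfk nwtpk nikw ozx mqfog vzyyk
Hunk 6: at line 7 remove [mqfog] add [axas,rpacr] -> 10 lines: mhfs wzqk ckav jfk nwtpk nikw ozx axas rpacr vzyyk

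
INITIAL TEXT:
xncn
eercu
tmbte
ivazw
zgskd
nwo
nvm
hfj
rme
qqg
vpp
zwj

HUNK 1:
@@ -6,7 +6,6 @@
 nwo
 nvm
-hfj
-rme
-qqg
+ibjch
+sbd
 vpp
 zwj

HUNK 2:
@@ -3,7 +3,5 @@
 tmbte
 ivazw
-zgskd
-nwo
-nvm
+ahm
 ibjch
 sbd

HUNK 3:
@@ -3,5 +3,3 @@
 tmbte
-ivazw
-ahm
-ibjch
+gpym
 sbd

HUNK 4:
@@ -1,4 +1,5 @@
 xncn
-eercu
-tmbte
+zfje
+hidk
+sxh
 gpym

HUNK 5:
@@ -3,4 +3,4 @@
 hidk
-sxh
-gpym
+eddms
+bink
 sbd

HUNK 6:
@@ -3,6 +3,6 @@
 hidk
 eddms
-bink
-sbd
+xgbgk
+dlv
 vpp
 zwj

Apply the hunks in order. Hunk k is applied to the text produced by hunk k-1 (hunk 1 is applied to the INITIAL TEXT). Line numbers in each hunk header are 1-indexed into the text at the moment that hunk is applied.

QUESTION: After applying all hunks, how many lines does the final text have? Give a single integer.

Answer: 8

Derivation:
Hunk 1: at line 6 remove [hfj,rme,qqg] add [ibjch,sbd] -> 11 lines: xncn eercu tmbte ivazw zgskd nwo nvm ibjch sbd vpp zwj
Hunk 2: at line 3 remove [zgskd,nwo,nvm] add [ahm] -> 9 lines: xncn eercu tmbte ivazw ahm ibjch sbd vpp zwj
Hunk 3: at line 3 remove [ivazw,ahm,ibjch] add [gpym] -> 7 lines: xncn eercu tmbte gpym sbd vpp zwj
Hunk 4: at line 1 remove [eercu,tmbte] add [zfje,hidk,sxh] -> 8 lines: xncn zfje hidk sxh gpym sbd vpp zwj
Hunk 5: at line 3 remove [sxh,gpym] add [eddms,bink] -> 8 lines: xncn zfje hidk eddms bink sbd vpp zwj
Hunk 6: at line 3 remove [bink,sbd] add [xgbgk,dlv] -> 8 lines: xncn zfje hidk eddms xgbgk dlv vpp zwj
Final line count: 8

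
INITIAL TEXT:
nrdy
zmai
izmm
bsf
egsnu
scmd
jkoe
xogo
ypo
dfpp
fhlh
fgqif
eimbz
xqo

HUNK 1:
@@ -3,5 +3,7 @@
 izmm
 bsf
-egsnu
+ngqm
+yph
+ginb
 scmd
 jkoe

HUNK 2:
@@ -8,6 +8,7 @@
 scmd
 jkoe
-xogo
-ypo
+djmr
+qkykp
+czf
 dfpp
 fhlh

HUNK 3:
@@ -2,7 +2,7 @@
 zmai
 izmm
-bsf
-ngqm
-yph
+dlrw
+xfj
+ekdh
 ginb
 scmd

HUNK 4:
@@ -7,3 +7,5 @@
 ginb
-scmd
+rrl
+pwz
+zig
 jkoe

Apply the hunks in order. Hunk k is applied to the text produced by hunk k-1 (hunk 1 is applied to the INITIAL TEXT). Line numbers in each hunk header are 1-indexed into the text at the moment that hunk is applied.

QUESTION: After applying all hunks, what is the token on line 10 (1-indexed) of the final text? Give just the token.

Hunk 1: at line 3 remove [egsnu] add [ngqm,yph,ginb] -> 16 lines: nrdy zmai izmm bsf ngqm yph ginb scmd jkoe xogo ypo dfpp fhlh fgqif eimbz xqo
Hunk 2: at line 8 remove [xogo,ypo] add [djmr,qkykp,czf] -> 17 lines: nrdy zmai izmm bsf ngqm yph ginb scmd jkoe djmr qkykp czf dfpp fhlh fgqif eimbz xqo
Hunk 3: at line 2 remove [bsf,ngqm,yph] add [dlrw,xfj,ekdh] -> 17 lines: nrdy zmai izmm dlrw xfj ekdh ginb scmd jkoe djmr qkykp czf dfpp fhlh fgqif eimbz xqo
Hunk 4: at line 7 remove [scmd] add [rrl,pwz,zig] -> 19 lines: nrdy zmai izmm dlrw xfj ekdh ginb rrl pwz zig jkoe djmr qkykp czf dfpp fhlh fgqif eimbz xqo
Final line 10: zig

Answer: zig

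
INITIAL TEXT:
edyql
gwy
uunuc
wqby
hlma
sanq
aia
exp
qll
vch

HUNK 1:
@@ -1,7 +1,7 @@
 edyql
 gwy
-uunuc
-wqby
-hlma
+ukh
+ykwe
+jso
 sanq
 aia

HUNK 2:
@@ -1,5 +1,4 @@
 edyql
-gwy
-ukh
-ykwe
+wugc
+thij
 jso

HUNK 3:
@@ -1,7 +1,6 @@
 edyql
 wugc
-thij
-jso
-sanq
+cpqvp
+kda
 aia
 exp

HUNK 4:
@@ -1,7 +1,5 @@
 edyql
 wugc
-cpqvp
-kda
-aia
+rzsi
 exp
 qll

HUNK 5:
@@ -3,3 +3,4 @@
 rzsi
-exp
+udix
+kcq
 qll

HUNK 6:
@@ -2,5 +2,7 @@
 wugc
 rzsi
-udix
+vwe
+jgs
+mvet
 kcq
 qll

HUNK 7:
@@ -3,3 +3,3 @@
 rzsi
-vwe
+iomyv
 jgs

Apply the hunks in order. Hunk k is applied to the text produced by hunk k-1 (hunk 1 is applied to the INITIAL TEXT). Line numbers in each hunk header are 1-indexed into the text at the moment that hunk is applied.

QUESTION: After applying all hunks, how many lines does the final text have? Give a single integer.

Hunk 1: at line 1 remove [uunuc,wqby,hlma] add [ukh,ykwe,jso] -> 10 lines: edyql gwy ukh ykwe jso sanq aia exp qll vch
Hunk 2: at line 1 remove [gwy,ukh,ykwe] add [wugc,thij] -> 9 lines: edyql wugc thij jso sanq aia exp qll vch
Hunk 3: at line 1 remove [thij,jso,sanq] add [cpqvp,kda] -> 8 lines: edyql wugc cpqvp kda aia exp qll vch
Hunk 4: at line 1 remove [cpqvp,kda,aia] add [rzsi] -> 6 lines: edyql wugc rzsi exp qll vch
Hunk 5: at line 3 remove [exp] add [udix,kcq] -> 7 lines: edyql wugc rzsi udix kcq qll vch
Hunk 6: at line 2 remove [udix] add [vwe,jgs,mvet] -> 9 lines: edyql wugc rzsi vwe jgs mvet kcq qll vch
Hunk 7: at line 3 remove [vwe] add [iomyv] -> 9 lines: edyql wugc rzsi iomyv jgs mvet kcq qll vch
Final line count: 9

Answer: 9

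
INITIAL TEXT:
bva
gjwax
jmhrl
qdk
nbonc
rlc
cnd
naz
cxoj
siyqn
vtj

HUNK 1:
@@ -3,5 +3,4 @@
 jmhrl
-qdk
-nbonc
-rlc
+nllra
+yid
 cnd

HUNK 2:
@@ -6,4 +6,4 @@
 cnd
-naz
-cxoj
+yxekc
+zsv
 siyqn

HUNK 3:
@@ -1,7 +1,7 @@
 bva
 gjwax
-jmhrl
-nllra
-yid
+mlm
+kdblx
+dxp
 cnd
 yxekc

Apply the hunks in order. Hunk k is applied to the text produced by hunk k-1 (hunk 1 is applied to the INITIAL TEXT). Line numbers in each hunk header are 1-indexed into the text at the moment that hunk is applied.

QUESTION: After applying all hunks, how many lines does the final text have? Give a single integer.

Answer: 10

Derivation:
Hunk 1: at line 3 remove [qdk,nbonc,rlc] add [nllra,yid] -> 10 lines: bva gjwax jmhrl nllra yid cnd naz cxoj siyqn vtj
Hunk 2: at line 6 remove [naz,cxoj] add [yxekc,zsv] -> 10 lines: bva gjwax jmhrl nllra yid cnd yxekc zsv siyqn vtj
Hunk 3: at line 1 remove [jmhrl,nllra,yid] add [mlm,kdblx,dxp] -> 10 lines: bva gjwax mlm kdblx dxp cnd yxekc zsv siyqn vtj
Final line count: 10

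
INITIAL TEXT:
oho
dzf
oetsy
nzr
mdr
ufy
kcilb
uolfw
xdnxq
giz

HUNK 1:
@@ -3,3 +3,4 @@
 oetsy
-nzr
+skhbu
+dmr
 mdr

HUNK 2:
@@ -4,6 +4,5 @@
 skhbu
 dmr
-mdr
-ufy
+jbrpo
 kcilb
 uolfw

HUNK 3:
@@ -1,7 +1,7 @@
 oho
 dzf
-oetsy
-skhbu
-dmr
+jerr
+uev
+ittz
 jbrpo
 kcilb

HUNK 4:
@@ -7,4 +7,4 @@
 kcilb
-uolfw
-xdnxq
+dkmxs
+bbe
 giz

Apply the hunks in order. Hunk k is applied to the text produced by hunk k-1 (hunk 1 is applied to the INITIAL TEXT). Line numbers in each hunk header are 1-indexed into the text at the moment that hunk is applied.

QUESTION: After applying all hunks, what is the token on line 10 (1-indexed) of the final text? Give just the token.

Answer: giz

Derivation:
Hunk 1: at line 3 remove [nzr] add [skhbu,dmr] -> 11 lines: oho dzf oetsy skhbu dmr mdr ufy kcilb uolfw xdnxq giz
Hunk 2: at line 4 remove [mdr,ufy] add [jbrpo] -> 10 lines: oho dzf oetsy skhbu dmr jbrpo kcilb uolfw xdnxq giz
Hunk 3: at line 1 remove [oetsy,skhbu,dmr] add [jerr,uev,ittz] -> 10 lines: oho dzf jerr uev ittz jbrpo kcilb uolfw xdnxq giz
Hunk 4: at line 7 remove [uolfw,xdnxq] add [dkmxs,bbe] -> 10 lines: oho dzf jerr uev ittz jbrpo kcilb dkmxs bbe giz
Final line 10: giz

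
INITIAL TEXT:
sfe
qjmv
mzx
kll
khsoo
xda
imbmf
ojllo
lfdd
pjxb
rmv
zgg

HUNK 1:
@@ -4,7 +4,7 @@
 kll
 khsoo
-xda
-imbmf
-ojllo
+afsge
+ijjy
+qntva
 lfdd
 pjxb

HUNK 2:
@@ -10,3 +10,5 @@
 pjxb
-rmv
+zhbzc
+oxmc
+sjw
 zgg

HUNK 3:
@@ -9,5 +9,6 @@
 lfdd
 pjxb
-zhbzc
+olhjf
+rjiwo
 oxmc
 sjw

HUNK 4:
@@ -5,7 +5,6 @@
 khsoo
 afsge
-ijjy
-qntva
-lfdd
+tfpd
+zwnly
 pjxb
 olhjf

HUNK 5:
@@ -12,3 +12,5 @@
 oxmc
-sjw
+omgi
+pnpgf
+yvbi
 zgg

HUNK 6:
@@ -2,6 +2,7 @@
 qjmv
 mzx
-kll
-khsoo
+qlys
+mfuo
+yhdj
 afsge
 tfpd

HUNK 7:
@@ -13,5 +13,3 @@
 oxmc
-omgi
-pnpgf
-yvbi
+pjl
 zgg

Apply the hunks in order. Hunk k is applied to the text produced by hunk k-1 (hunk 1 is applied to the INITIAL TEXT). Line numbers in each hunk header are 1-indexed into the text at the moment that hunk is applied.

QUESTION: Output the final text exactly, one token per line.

Answer: sfe
qjmv
mzx
qlys
mfuo
yhdj
afsge
tfpd
zwnly
pjxb
olhjf
rjiwo
oxmc
pjl
zgg

Derivation:
Hunk 1: at line 4 remove [xda,imbmf,ojllo] add [afsge,ijjy,qntva] -> 12 lines: sfe qjmv mzx kll khsoo afsge ijjy qntva lfdd pjxb rmv zgg
Hunk 2: at line 10 remove [rmv] add [zhbzc,oxmc,sjw] -> 14 lines: sfe qjmv mzx kll khsoo afsge ijjy qntva lfdd pjxb zhbzc oxmc sjw zgg
Hunk 3: at line 9 remove [zhbzc] add [olhjf,rjiwo] -> 15 lines: sfe qjmv mzx kll khsoo afsge ijjy qntva lfdd pjxb olhjf rjiwo oxmc sjw zgg
Hunk 4: at line 5 remove [ijjy,qntva,lfdd] add [tfpd,zwnly] -> 14 lines: sfe qjmv mzx kll khsoo afsge tfpd zwnly pjxb olhjf rjiwo oxmc sjw zgg
Hunk 5: at line 12 remove [sjw] add [omgi,pnpgf,yvbi] -> 16 lines: sfe qjmv mzx kll khsoo afsge tfpd zwnly pjxb olhjf rjiwo oxmc omgi pnpgf yvbi zgg
Hunk 6: at line 2 remove [kll,khsoo] add [qlys,mfuo,yhdj] -> 17 lines: sfe qjmv mzx qlys mfuo yhdj afsge tfpd zwnly pjxb olhjf rjiwo oxmc omgi pnpgf yvbi zgg
Hunk 7: at line 13 remove [omgi,pnpgf,yvbi] add [pjl] -> 15 lines: sfe qjmv mzx qlys mfuo yhdj afsge tfpd zwnly pjxb olhjf rjiwo oxmc pjl zgg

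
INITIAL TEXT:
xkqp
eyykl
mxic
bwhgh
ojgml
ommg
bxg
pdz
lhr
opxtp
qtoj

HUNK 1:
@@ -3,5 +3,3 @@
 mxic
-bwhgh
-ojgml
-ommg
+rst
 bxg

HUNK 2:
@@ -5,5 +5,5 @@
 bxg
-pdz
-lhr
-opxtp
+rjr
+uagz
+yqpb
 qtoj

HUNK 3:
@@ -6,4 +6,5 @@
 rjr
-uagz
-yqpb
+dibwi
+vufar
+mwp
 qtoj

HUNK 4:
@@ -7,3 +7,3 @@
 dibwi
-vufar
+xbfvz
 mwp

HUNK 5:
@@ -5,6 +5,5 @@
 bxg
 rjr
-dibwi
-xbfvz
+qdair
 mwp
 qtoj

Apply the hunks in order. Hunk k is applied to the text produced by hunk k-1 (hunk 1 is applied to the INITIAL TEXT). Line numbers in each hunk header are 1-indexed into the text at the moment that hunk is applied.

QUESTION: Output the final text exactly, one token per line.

Hunk 1: at line 3 remove [bwhgh,ojgml,ommg] add [rst] -> 9 lines: xkqp eyykl mxic rst bxg pdz lhr opxtp qtoj
Hunk 2: at line 5 remove [pdz,lhr,opxtp] add [rjr,uagz,yqpb] -> 9 lines: xkqp eyykl mxic rst bxg rjr uagz yqpb qtoj
Hunk 3: at line 6 remove [uagz,yqpb] add [dibwi,vufar,mwp] -> 10 lines: xkqp eyykl mxic rst bxg rjr dibwi vufar mwp qtoj
Hunk 4: at line 7 remove [vufar] add [xbfvz] -> 10 lines: xkqp eyykl mxic rst bxg rjr dibwi xbfvz mwp qtoj
Hunk 5: at line 5 remove [dibwi,xbfvz] add [qdair] -> 9 lines: xkqp eyykl mxic rst bxg rjr qdair mwp qtoj

Answer: xkqp
eyykl
mxic
rst
bxg
rjr
qdair
mwp
qtoj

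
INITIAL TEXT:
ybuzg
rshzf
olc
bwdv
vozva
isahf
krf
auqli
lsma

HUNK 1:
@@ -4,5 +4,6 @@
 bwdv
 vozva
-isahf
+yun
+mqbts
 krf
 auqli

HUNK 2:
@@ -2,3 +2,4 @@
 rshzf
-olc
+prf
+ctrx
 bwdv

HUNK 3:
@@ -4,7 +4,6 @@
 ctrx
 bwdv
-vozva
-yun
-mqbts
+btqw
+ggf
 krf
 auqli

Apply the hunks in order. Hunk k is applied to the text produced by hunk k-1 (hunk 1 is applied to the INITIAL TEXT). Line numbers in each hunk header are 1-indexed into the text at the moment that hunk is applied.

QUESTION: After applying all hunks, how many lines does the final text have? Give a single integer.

Answer: 10

Derivation:
Hunk 1: at line 4 remove [isahf] add [yun,mqbts] -> 10 lines: ybuzg rshzf olc bwdv vozva yun mqbts krf auqli lsma
Hunk 2: at line 2 remove [olc] add [prf,ctrx] -> 11 lines: ybuzg rshzf prf ctrx bwdv vozva yun mqbts krf auqli lsma
Hunk 3: at line 4 remove [vozva,yun,mqbts] add [btqw,ggf] -> 10 lines: ybuzg rshzf prf ctrx bwdv btqw ggf krf auqli lsma
Final line count: 10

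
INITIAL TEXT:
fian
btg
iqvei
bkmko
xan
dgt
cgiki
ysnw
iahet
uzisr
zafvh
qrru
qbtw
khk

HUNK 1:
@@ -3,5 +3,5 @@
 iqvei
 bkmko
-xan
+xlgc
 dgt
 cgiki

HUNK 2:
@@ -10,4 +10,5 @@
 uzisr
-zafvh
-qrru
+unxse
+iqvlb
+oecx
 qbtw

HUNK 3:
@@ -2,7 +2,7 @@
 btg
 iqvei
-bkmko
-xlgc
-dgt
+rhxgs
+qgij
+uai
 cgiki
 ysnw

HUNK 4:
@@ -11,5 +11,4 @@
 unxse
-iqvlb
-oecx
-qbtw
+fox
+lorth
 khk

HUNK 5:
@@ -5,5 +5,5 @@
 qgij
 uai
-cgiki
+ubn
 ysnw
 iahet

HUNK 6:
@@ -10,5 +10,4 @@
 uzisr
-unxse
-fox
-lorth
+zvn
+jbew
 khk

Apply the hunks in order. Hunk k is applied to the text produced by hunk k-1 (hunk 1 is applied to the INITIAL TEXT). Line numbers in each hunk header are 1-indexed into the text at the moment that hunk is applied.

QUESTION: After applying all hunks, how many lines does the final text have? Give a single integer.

Hunk 1: at line 3 remove [xan] add [xlgc] -> 14 lines: fian btg iqvei bkmko xlgc dgt cgiki ysnw iahet uzisr zafvh qrru qbtw khk
Hunk 2: at line 10 remove [zafvh,qrru] add [unxse,iqvlb,oecx] -> 15 lines: fian btg iqvei bkmko xlgc dgt cgiki ysnw iahet uzisr unxse iqvlb oecx qbtw khk
Hunk 3: at line 2 remove [bkmko,xlgc,dgt] add [rhxgs,qgij,uai] -> 15 lines: fian btg iqvei rhxgs qgij uai cgiki ysnw iahet uzisr unxse iqvlb oecx qbtw khk
Hunk 4: at line 11 remove [iqvlb,oecx,qbtw] add [fox,lorth] -> 14 lines: fian btg iqvei rhxgs qgij uai cgiki ysnw iahet uzisr unxse fox lorth khk
Hunk 5: at line 5 remove [cgiki] add [ubn] -> 14 lines: fian btg iqvei rhxgs qgij uai ubn ysnw iahet uzisr unxse fox lorth khk
Hunk 6: at line 10 remove [unxse,fox,lorth] add [zvn,jbew] -> 13 lines: fian btg iqvei rhxgs qgij uai ubn ysnw iahet uzisr zvn jbew khk
Final line count: 13

Answer: 13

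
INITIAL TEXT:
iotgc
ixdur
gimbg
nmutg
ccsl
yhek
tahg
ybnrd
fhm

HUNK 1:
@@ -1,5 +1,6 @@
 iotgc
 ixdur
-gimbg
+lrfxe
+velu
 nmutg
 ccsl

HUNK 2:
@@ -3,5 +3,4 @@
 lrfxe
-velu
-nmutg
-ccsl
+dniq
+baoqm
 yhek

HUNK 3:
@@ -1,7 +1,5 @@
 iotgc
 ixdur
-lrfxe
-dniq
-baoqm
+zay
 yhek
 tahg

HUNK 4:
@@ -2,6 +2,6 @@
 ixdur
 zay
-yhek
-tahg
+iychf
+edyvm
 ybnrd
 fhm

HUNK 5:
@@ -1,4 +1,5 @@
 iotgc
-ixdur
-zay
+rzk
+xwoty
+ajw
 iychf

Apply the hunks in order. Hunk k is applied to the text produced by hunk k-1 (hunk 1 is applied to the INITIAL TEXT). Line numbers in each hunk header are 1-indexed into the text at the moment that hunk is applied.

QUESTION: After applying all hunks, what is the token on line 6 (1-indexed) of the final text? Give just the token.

Hunk 1: at line 1 remove [gimbg] add [lrfxe,velu] -> 10 lines: iotgc ixdur lrfxe velu nmutg ccsl yhek tahg ybnrd fhm
Hunk 2: at line 3 remove [velu,nmutg,ccsl] add [dniq,baoqm] -> 9 lines: iotgc ixdur lrfxe dniq baoqm yhek tahg ybnrd fhm
Hunk 3: at line 1 remove [lrfxe,dniq,baoqm] add [zay] -> 7 lines: iotgc ixdur zay yhek tahg ybnrd fhm
Hunk 4: at line 2 remove [yhek,tahg] add [iychf,edyvm] -> 7 lines: iotgc ixdur zay iychf edyvm ybnrd fhm
Hunk 5: at line 1 remove [ixdur,zay] add [rzk,xwoty,ajw] -> 8 lines: iotgc rzk xwoty ajw iychf edyvm ybnrd fhm
Final line 6: edyvm

Answer: edyvm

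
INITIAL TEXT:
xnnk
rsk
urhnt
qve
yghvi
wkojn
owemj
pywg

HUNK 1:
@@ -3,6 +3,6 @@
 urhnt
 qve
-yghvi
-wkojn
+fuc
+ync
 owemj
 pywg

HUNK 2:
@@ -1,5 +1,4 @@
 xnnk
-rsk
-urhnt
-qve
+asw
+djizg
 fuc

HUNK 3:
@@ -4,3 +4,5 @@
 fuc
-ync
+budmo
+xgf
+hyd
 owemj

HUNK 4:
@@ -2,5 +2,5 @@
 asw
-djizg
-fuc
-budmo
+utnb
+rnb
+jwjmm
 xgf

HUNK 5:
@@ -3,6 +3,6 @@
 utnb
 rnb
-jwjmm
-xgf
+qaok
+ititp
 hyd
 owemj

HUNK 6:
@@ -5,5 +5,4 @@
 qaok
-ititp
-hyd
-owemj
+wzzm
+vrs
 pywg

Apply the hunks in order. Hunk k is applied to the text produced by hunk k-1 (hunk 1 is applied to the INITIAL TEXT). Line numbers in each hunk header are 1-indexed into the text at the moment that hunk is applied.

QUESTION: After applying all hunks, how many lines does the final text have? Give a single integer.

Answer: 8

Derivation:
Hunk 1: at line 3 remove [yghvi,wkojn] add [fuc,ync] -> 8 lines: xnnk rsk urhnt qve fuc ync owemj pywg
Hunk 2: at line 1 remove [rsk,urhnt,qve] add [asw,djizg] -> 7 lines: xnnk asw djizg fuc ync owemj pywg
Hunk 3: at line 4 remove [ync] add [budmo,xgf,hyd] -> 9 lines: xnnk asw djizg fuc budmo xgf hyd owemj pywg
Hunk 4: at line 2 remove [djizg,fuc,budmo] add [utnb,rnb,jwjmm] -> 9 lines: xnnk asw utnb rnb jwjmm xgf hyd owemj pywg
Hunk 5: at line 3 remove [jwjmm,xgf] add [qaok,ititp] -> 9 lines: xnnk asw utnb rnb qaok ititp hyd owemj pywg
Hunk 6: at line 5 remove [ititp,hyd,owemj] add [wzzm,vrs] -> 8 lines: xnnk asw utnb rnb qaok wzzm vrs pywg
Final line count: 8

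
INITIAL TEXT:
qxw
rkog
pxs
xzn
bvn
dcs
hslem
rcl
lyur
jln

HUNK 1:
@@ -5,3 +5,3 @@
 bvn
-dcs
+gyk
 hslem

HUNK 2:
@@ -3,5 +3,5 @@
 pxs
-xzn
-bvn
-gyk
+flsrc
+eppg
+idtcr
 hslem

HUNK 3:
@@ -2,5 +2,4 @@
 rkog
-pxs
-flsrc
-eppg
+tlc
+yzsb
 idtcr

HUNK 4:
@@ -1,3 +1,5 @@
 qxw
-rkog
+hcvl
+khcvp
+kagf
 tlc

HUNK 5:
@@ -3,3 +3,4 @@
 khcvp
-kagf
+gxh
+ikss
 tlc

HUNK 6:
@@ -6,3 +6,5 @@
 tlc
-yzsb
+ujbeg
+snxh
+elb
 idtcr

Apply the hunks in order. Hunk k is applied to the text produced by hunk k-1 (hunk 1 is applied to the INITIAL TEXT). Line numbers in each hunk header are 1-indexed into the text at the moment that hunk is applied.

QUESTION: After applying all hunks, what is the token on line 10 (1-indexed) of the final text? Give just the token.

Hunk 1: at line 5 remove [dcs] add [gyk] -> 10 lines: qxw rkog pxs xzn bvn gyk hslem rcl lyur jln
Hunk 2: at line 3 remove [xzn,bvn,gyk] add [flsrc,eppg,idtcr] -> 10 lines: qxw rkog pxs flsrc eppg idtcr hslem rcl lyur jln
Hunk 3: at line 2 remove [pxs,flsrc,eppg] add [tlc,yzsb] -> 9 lines: qxw rkog tlc yzsb idtcr hslem rcl lyur jln
Hunk 4: at line 1 remove [rkog] add [hcvl,khcvp,kagf] -> 11 lines: qxw hcvl khcvp kagf tlc yzsb idtcr hslem rcl lyur jln
Hunk 5: at line 3 remove [kagf] add [gxh,ikss] -> 12 lines: qxw hcvl khcvp gxh ikss tlc yzsb idtcr hslem rcl lyur jln
Hunk 6: at line 6 remove [yzsb] add [ujbeg,snxh,elb] -> 14 lines: qxw hcvl khcvp gxh ikss tlc ujbeg snxh elb idtcr hslem rcl lyur jln
Final line 10: idtcr

Answer: idtcr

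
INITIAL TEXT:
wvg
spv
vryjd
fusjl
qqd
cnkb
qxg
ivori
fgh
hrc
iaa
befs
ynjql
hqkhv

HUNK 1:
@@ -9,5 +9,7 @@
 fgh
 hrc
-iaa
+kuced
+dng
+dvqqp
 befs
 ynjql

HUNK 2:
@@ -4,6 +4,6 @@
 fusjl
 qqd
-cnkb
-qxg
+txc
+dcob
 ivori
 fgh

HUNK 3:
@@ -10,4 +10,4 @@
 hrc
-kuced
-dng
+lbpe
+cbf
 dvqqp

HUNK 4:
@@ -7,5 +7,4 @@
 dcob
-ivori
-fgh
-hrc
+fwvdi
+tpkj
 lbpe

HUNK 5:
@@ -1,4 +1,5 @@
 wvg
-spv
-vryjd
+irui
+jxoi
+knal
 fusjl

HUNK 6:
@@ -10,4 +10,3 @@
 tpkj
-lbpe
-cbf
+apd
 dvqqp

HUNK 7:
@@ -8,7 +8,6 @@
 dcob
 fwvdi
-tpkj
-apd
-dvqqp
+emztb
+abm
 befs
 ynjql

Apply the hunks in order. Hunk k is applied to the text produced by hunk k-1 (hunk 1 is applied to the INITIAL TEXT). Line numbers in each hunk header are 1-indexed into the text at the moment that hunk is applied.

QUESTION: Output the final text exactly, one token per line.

Answer: wvg
irui
jxoi
knal
fusjl
qqd
txc
dcob
fwvdi
emztb
abm
befs
ynjql
hqkhv

Derivation:
Hunk 1: at line 9 remove [iaa] add [kuced,dng,dvqqp] -> 16 lines: wvg spv vryjd fusjl qqd cnkb qxg ivori fgh hrc kuced dng dvqqp befs ynjql hqkhv
Hunk 2: at line 4 remove [cnkb,qxg] add [txc,dcob] -> 16 lines: wvg spv vryjd fusjl qqd txc dcob ivori fgh hrc kuced dng dvqqp befs ynjql hqkhv
Hunk 3: at line 10 remove [kuced,dng] add [lbpe,cbf] -> 16 lines: wvg spv vryjd fusjl qqd txc dcob ivori fgh hrc lbpe cbf dvqqp befs ynjql hqkhv
Hunk 4: at line 7 remove [ivori,fgh,hrc] add [fwvdi,tpkj] -> 15 lines: wvg spv vryjd fusjl qqd txc dcob fwvdi tpkj lbpe cbf dvqqp befs ynjql hqkhv
Hunk 5: at line 1 remove [spv,vryjd] add [irui,jxoi,knal] -> 16 lines: wvg irui jxoi knal fusjl qqd txc dcob fwvdi tpkj lbpe cbf dvqqp befs ynjql hqkhv
Hunk 6: at line 10 remove [lbpe,cbf] add [apd] -> 15 lines: wvg irui jxoi knal fusjl qqd txc dcob fwvdi tpkj apd dvqqp befs ynjql hqkhv
Hunk 7: at line 8 remove [tpkj,apd,dvqqp] add [emztb,abm] -> 14 lines: wvg irui jxoi knal fusjl qqd txc dcob fwvdi emztb abm befs ynjql hqkhv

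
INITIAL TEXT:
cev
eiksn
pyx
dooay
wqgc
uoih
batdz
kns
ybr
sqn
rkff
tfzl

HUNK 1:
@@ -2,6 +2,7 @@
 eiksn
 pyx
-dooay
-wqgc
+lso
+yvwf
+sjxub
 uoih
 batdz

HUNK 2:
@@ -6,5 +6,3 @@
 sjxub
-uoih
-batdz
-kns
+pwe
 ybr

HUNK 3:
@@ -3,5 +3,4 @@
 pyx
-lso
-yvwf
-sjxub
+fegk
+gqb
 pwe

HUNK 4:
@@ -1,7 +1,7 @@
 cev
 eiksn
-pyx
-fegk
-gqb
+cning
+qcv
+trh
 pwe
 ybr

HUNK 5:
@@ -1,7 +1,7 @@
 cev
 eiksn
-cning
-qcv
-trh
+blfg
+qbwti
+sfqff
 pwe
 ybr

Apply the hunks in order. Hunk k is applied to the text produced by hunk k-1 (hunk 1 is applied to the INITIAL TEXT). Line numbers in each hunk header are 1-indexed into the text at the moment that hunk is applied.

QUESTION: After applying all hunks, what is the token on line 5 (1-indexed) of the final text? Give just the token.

Answer: sfqff

Derivation:
Hunk 1: at line 2 remove [dooay,wqgc] add [lso,yvwf,sjxub] -> 13 lines: cev eiksn pyx lso yvwf sjxub uoih batdz kns ybr sqn rkff tfzl
Hunk 2: at line 6 remove [uoih,batdz,kns] add [pwe] -> 11 lines: cev eiksn pyx lso yvwf sjxub pwe ybr sqn rkff tfzl
Hunk 3: at line 3 remove [lso,yvwf,sjxub] add [fegk,gqb] -> 10 lines: cev eiksn pyx fegk gqb pwe ybr sqn rkff tfzl
Hunk 4: at line 1 remove [pyx,fegk,gqb] add [cning,qcv,trh] -> 10 lines: cev eiksn cning qcv trh pwe ybr sqn rkff tfzl
Hunk 5: at line 1 remove [cning,qcv,trh] add [blfg,qbwti,sfqff] -> 10 lines: cev eiksn blfg qbwti sfqff pwe ybr sqn rkff tfzl
Final line 5: sfqff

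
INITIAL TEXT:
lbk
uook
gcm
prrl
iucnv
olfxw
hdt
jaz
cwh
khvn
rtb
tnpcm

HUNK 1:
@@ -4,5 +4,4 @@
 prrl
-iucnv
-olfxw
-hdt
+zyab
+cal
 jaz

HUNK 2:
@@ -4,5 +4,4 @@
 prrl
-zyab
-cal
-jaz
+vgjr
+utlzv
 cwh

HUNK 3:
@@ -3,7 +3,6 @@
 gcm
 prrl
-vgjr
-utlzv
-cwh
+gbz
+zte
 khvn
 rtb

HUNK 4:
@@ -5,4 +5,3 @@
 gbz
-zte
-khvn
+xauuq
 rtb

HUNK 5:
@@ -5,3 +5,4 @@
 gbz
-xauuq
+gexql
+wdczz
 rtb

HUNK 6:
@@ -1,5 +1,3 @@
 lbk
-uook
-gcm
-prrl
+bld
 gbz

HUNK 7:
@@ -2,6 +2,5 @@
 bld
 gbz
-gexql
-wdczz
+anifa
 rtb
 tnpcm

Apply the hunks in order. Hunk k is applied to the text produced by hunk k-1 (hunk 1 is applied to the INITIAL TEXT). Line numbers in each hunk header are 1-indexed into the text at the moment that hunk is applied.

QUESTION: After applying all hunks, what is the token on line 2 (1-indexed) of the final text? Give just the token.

Answer: bld

Derivation:
Hunk 1: at line 4 remove [iucnv,olfxw,hdt] add [zyab,cal] -> 11 lines: lbk uook gcm prrl zyab cal jaz cwh khvn rtb tnpcm
Hunk 2: at line 4 remove [zyab,cal,jaz] add [vgjr,utlzv] -> 10 lines: lbk uook gcm prrl vgjr utlzv cwh khvn rtb tnpcm
Hunk 3: at line 3 remove [vgjr,utlzv,cwh] add [gbz,zte] -> 9 lines: lbk uook gcm prrl gbz zte khvn rtb tnpcm
Hunk 4: at line 5 remove [zte,khvn] add [xauuq] -> 8 lines: lbk uook gcm prrl gbz xauuq rtb tnpcm
Hunk 5: at line 5 remove [xauuq] add [gexql,wdczz] -> 9 lines: lbk uook gcm prrl gbz gexql wdczz rtb tnpcm
Hunk 6: at line 1 remove [uook,gcm,prrl] add [bld] -> 7 lines: lbk bld gbz gexql wdczz rtb tnpcm
Hunk 7: at line 2 remove [gexql,wdczz] add [anifa] -> 6 lines: lbk bld gbz anifa rtb tnpcm
Final line 2: bld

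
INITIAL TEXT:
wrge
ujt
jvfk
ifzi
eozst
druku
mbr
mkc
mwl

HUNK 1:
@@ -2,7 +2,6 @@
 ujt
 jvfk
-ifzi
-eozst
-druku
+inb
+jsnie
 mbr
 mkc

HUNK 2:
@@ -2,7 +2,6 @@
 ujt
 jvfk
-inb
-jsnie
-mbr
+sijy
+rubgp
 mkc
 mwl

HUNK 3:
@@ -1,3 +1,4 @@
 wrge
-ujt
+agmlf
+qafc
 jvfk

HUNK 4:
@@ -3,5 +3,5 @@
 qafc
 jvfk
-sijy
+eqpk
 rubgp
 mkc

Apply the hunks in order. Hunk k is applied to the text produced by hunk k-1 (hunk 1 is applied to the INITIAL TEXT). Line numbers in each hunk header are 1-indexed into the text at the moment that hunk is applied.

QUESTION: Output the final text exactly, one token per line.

Hunk 1: at line 2 remove [ifzi,eozst,druku] add [inb,jsnie] -> 8 lines: wrge ujt jvfk inb jsnie mbr mkc mwl
Hunk 2: at line 2 remove [inb,jsnie,mbr] add [sijy,rubgp] -> 7 lines: wrge ujt jvfk sijy rubgp mkc mwl
Hunk 3: at line 1 remove [ujt] add [agmlf,qafc] -> 8 lines: wrge agmlf qafc jvfk sijy rubgp mkc mwl
Hunk 4: at line 3 remove [sijy] add [eqpk] -> 8 lines: wrge agmlf qafc jvfk eqpk rubgp mkc mwl

Answer: wrge
agmlf
qafc
jvfk
eqpk
rubgp
mkc
mwl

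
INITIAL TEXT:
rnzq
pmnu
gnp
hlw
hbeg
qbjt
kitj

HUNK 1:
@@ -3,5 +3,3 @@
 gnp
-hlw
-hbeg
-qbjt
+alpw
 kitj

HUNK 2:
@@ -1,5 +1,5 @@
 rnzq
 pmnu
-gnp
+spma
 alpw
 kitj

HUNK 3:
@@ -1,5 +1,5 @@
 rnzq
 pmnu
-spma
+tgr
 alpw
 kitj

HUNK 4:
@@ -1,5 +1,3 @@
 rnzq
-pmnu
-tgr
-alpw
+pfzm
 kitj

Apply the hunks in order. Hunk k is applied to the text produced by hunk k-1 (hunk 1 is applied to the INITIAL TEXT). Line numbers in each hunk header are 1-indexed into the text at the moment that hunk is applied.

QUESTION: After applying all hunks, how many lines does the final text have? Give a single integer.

Answer: 3

Derivation:
Hunk 1: at line 3 remove [hlw,hbeg,qbjt] add [alpw] -> 5 lines: rnzq pmnu gnp alpw kitj
Hunk 2: at line 1 remove [gnp] add [spma] -> 5 lines: rnzq pmnu spma alpw kitj
Hunk 3: at line 1 remove [spma] add [tgr] -> 5 lines: rnzq pmnu tgr alpw kitj
Hunk 4: at line 1 remove [pmnu,tgr,alpw] add [pfzm] -> 3 lines: rnzq pfzm kitj
Final line count: 3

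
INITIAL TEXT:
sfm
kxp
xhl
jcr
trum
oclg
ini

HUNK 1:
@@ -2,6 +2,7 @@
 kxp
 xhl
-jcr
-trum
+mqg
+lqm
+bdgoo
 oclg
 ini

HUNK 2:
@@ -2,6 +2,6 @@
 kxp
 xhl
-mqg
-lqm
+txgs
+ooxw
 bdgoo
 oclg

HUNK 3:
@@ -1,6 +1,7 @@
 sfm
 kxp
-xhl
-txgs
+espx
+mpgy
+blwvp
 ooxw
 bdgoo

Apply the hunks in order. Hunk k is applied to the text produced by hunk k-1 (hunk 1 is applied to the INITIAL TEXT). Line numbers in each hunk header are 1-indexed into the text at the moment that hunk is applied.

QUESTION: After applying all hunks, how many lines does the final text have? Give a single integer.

Hunk 1: at line 2 remove [jcr,trum] add [mqg,lqm,bdgoo] -> 8 lines: sfm kxp xhl mqg lqm bdgoo oclg ini
Hunk 2: at line 2 remove [mqg,lqm] add [txgs,ooxw] -> 8 lines: sfm kxp xhl txgs ooxw bdgoo oclg ini
Hunk 3: at line 1 remove [xhl,txgs] add [espx,mpgy,blwvp] -> 9 lines: sfm kxp espx mpgy blwvp ooxw bdgoo oclg ini
Final line count: 9

Answer: 9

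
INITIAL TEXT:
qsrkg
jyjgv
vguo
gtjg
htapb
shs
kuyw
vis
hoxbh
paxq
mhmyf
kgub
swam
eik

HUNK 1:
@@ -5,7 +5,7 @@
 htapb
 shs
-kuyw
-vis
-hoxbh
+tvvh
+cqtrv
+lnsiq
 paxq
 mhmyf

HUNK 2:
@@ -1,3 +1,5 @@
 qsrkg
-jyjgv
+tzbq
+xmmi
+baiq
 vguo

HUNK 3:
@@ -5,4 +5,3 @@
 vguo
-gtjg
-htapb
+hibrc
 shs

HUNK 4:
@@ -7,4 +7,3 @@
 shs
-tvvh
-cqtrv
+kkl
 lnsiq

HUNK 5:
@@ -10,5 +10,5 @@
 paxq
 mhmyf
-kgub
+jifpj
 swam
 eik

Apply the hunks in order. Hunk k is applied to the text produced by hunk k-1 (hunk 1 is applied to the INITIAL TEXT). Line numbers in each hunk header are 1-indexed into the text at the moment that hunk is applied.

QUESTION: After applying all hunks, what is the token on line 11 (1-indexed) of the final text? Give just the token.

Answer: mhmyf

Derivation:
Hunk 1: at line 5 remove [kuyw,vis,hoxbh] add [tvvh,cqtrv,lnsiq] -> 14 lines: qsrkg jyjgv vguo gtjg htapb shs tvvh cqtrv lnsiq paxq mhmyf kgub swam eik
Hunk 2: at line 1 remove [jyjgv] add [tzbq,xmmi,baiq] -> 16 lines: qsrkg tzbq xmmi baiq vguo gtjg htapb shs tvvh cqtrv lnsiq paxq mhmyf kgub swam eik
Hunk 3: at line 5 remove [gtjg,htapb] add [hibrc] -> 15 lines: qsrkg tzbq xmmi baiq vguo hibrc shs tvvh cqtrv lnsiq paxq mhmyf kgub swam eik
Hunk 4: at line 7 remove [tvvh,cqtrv] add [kkl] -> 14 lines: qsrkg tzbq xmmi baiq vguo hibrc shs kkl lnsiq paxq mhmyf kgub swam eik
Hunk 5: at line 10 remove [kgub] add [jifpj] -> 14 lines: qsrkg tzbq xmmi baiq vguo hibrc shs kkl lnsiq paxq mhmyf jifpj swam eik
Final line 11: mhmyf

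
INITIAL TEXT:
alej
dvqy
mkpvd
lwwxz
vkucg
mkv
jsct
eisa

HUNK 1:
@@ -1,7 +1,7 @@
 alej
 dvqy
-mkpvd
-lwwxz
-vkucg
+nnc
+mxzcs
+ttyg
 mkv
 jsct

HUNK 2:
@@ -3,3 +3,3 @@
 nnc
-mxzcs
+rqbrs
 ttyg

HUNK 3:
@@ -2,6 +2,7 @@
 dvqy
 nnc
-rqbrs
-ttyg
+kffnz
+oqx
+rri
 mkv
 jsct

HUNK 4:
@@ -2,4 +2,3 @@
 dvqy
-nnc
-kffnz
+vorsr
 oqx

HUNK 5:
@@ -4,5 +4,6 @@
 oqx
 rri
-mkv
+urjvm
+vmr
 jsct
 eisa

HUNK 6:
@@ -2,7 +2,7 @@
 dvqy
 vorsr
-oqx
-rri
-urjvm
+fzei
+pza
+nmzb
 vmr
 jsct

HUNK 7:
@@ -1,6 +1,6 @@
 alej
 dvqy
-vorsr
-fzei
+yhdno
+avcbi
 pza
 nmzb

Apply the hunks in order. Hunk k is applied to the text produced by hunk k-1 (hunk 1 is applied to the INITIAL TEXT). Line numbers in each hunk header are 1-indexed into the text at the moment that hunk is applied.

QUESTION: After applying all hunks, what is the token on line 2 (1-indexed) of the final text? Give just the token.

Answer: dvqy

Derivation:
Hunk 1: at line 1 remove [mkpvd,lwwxz,vkucg] add [nnc,mxzcs,ttyg] -> 8 lines: alej dvqy nnc mxzcs ttyg mkv jsct eisa
Hunk 2: at line 3 remove [mxzcs] add [rqbrs] -> 8 lines: alej dvqy nnc rqbrs ttyg mkv jsct eisa
Hunk 3: at line 2 remove [rqbrs,ttyg] add [kffnz,oqx,rri] -> 9 lines: alej dvqy nnc kffnz oqx rri mkv jsct eisa
Hunk 4: at line 2 remove [nnc,kffnz] add [vorsr] -> 8 lines: alej dvqy vorsr oqx rri mkv jsct eisa
Hunk 5: at line 4 remove [mkv] add [urjvm,vmr] -> 9 lines: alej dvqy vorsr oqx rri urjvm vmr jsct eisa
Hunk 6: at line 2 remove [oqx,rri,urjvm] add [fzei,pza,nmzb] -> 9 lines: alej dvqy vorsr fzei pza nmzb vmr jsct eisa
Hunk 7: at line 1 remove [vorsr,fzei] add [yhdno,avcbi] -> 9 lines: alej dvqy yhdno avcbi pza nmzb vmr jsct eisa
Final line 2: dvqy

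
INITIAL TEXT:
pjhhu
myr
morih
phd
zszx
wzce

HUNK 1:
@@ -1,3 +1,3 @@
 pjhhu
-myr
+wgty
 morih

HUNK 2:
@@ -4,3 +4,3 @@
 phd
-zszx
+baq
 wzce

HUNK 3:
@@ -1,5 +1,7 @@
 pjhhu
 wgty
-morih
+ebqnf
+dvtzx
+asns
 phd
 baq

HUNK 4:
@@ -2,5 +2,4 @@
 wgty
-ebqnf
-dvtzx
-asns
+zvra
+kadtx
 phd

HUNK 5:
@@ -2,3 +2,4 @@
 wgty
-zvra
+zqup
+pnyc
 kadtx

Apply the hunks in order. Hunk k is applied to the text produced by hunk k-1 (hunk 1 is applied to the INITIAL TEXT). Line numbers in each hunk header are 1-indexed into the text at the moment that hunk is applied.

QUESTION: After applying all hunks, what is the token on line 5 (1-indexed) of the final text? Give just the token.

Hunk 1: at line 1 remove [myr] add [wgty] -> 6 lines: pjhhu wgty morih phd zszx wzce
Hunk 2: at line 4 remove [zszx] add [baq] -> 6 lines: pjhhu wgty morih phd baq wzce
Hunk 3: at line 1 remove [morih] add [ebqnf,dvtzx,asns] -> 8 lines: pjhhu wgty ebqnf dvtzx asns phd baq wzce
Hunk 4: at line 2 remove [ebqnf,dvtzx,asns] add [zvra,kadtx] -> 7 lines: pjhhu wgty zvra kadtx phd baq wzce
Hunk 5: at line 2 remove [zvra] add [zqup,pnyc] -> 8 lines: pjhhu wgty zqup pnyc kadtx phd baq wzce
Final line 5: kadtx

Answer: kadtx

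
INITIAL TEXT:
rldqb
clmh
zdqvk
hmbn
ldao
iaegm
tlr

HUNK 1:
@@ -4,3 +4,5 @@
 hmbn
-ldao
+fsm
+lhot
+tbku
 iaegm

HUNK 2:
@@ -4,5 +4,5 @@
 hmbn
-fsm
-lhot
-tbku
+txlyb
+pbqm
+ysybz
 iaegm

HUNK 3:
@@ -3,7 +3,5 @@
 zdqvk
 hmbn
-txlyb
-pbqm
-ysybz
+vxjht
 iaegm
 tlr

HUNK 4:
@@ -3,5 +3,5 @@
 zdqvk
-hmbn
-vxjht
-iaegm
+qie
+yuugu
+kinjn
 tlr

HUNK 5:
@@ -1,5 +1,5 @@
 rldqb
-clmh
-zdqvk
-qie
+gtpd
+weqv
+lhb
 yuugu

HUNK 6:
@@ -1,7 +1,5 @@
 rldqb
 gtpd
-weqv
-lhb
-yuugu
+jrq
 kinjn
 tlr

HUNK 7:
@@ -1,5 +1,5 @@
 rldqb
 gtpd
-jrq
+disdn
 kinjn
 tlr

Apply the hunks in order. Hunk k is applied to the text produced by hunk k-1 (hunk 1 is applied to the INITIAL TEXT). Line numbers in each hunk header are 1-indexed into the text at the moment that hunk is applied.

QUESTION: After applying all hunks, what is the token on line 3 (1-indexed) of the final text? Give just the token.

Hunk 1: at line 4 remove [ldao] add [fsm,lhot,tbku] -> 9 lines: rldqb clmh zdqvk hmbn fsm lhot tbku iaegm tlr
Hunk 2: at line 4 remove [fsm,lhot,tbku] add [txlyb,pbqm,ysybz] -> 9 lines: rldqb clmh zdqvk hmbn txlyb pbqm ysybz iaegm tlr
Hunk 3: at line 3 remove [txlyb,pbqm,ysybz] add [vxjht] -> 7 lines: rldqb clmh zdqvk hmbn vxjht iaegm tlr
Hunk 4: at line 3 remove [hmbn,vxjht,iaegm] add [qie,yuugu,kinjn] -> 7 lines: rldqb clmh zdqvk qie yuugu kinjn tlr
Hunk 5: at line 1 remove [clmh,zdqvk,qie] add [gtpd,weqv,lhb] -> 7 lines: rldqb gtpd weqv lhb yuugu kinjn tlr
Hunk 6: at line 1 remove [weqv,lhb,yuugu] add [jrq] -> 5 lines: rldqb gtpd jrq kinjn tlr
Hunk 7: at line 1 remove [jrq] add [disdn] -> 5 lines: rldqb gtpd disdn kinjn tlr
Final line 3: disdn

Answer: disdn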